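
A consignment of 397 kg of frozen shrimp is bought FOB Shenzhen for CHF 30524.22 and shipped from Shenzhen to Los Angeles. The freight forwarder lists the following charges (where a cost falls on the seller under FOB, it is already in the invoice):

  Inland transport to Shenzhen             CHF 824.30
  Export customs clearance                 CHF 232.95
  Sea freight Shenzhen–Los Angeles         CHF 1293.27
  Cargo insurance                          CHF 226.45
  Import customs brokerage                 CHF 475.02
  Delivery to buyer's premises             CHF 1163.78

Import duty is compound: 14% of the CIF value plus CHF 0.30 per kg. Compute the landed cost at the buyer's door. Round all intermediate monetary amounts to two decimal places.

Total landed cost: CHF 38287.99

FOB: the seller bears costs until goods are on board at the origin port; the buyer bears freight, insurance and all costs thereafter.
Already in the invoice (seller's account under FOB): inland to port, export clearance — exclude.
CIF value = FOB price + freight + insurance = 30524.22 + 1293.27 + 226.45 = 32043.94
Ad valorem component: 32043.94 × 14% = 4486.15
Specific component: 397 × 0.30 = 119.10
Import duty = 4486.15 + 119.10 = 4605.25
Buyer bears: freight 1293.27 + insurance 226.45 + brokerage 475.02 + delivery 1163.78 + duty 4605.25 = 7763.77
Landed cost = invoice 30524.22 + 7763.77 = 38287.99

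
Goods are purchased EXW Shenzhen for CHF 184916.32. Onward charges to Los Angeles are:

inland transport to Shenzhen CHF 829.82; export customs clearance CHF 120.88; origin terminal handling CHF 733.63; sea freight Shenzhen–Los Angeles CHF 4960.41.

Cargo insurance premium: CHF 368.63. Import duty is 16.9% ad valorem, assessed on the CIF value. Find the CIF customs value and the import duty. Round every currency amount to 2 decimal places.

CIF = EXW price + pre-shipment costs + freight + insurance
CIF = 184916.32 + 829.82 + 120.88 + 733.63 + 4960.41 + 368.63 = 191929.69
Import duty = 191929.69 × 16.9% = 32436.12

CIF value: CHF 191929.69; import duty: CHF 32436.12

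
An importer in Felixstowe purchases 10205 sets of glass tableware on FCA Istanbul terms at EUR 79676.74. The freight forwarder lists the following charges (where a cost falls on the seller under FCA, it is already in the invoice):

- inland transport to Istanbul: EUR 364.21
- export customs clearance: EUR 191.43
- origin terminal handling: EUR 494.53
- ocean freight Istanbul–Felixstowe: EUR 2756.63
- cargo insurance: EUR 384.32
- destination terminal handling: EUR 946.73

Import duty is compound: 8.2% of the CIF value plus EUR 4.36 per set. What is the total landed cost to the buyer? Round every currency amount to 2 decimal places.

Total landed cost: EUR 135584.35

FCA: the seller delivers export-cleared goods to the carrier; the buyer bears costs from that point.
Already in the invoice (seller's account under FCA): inland to port, export clearance — exclude.
CIF value = FCA price + origin terminal + freight + insurance = 79676.74 + 494.53 + 2756.63 + 384.32 = 83312.22
Ad valorem component: 83312.22 × 8.2% = 6831.60
Specific component: 10205 × 4.36 = 44493.80
Import duty = 6831.60 + 44493.80 = 51325.40
Buyer bears: origin terminal 494.53 + freight 2756.63 + insurance 384.32 + destination terminal 946.73 + duty 51325.40 = 55907.61
Landed cost = invoice 79676.74 + 55907.61 = 135584.35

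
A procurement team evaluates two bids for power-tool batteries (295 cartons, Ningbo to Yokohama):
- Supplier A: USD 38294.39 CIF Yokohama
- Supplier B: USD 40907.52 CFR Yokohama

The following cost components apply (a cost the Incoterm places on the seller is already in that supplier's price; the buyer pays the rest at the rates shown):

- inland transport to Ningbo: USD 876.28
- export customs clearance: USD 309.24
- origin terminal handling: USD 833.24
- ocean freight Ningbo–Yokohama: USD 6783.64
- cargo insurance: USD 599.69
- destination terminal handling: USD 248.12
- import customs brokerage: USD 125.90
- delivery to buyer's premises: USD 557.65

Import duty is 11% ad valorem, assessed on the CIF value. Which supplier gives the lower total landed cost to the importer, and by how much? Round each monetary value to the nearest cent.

Supplier A (CIF):
The CIF price already equals the CIF value: 38294.39
Import duty = 38294.39 × 11% = 4212.38
Buyer bears (A): 248.12 + 125.90 + 557.65 = 931.67
Landed cost (A) = invoice 38294.39 + 931.67 + duty 4212.38 = 43438.44
Supplier B (CFR):
CIF value = CFR price + insurance = 40907.52 + 599.69 = 41507.21
Import duty = 41507.21 × 11% = 4565.79
Buyer bears (B): 599.69 + 248.12 + 125.90 + 557.65 = 1531.36
Landed cost (B) = invoice 40907.52 + 1531.36 + duty 4565.79 = 47004.67
Difference = |43438.44 − 47004.67| = 3566.23

Supplier A is cheaper by USD 3566.23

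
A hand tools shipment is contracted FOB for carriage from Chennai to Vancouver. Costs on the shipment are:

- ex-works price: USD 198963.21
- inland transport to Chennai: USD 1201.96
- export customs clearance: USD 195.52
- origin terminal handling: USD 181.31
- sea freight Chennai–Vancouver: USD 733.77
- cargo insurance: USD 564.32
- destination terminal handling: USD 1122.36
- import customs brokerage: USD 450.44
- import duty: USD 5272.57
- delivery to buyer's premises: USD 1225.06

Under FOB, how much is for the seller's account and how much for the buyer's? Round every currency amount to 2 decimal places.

FOB: the seller bears costs until goods are on board at the origin port; the buyer bears freight, insurance and all costs thereafter.
Seller's account: goods 198963.21 + inland to port 1201.96 + export clearance 195.52 + origin terminal 181.31 = 200542.00
Buyer's account: freight 733.77 + insurance 564.32 + destination terminal 1122.36 + brokerage 450.44 + duty 5272.57 + delivery 1225.06 = 9368.52

Seller: USD 200542.00; buyer: USD 9368.52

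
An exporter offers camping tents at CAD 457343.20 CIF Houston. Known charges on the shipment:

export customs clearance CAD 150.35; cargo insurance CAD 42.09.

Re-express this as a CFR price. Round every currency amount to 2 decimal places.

Not relevant to the conversion: export clearance — on the seller under both CIF and CFR; already in the CIF price and stays in the CFR price.
From CIF to CFR, the seller no longer bears: insurance.
CFR price = 457343.20 − 42.09 = 457301.11

CFR price: CAD 457301.11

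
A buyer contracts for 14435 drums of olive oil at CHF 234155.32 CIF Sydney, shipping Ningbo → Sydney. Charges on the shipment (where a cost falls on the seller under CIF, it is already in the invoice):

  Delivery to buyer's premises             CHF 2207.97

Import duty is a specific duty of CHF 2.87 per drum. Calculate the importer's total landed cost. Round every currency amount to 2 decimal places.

CIF: the seller pays costs through ocean freight and marine insurance to the destination port.
The CIF price already equals the CIF value: 234155.32
Import duty = 14435 × 2.87 = 41428.45
Buyer bears: delivery 2207.97 + duty 41428.45 = 43636.42
Landed cost = invoice 234155.32 + 43636.42 = 277791.74

Total landed cost: CHF 277791.74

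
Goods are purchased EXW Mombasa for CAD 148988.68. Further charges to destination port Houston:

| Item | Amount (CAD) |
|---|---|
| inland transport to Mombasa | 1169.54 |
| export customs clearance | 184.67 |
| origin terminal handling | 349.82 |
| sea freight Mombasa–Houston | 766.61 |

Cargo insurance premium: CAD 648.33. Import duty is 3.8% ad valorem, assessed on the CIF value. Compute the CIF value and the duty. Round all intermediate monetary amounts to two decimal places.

CIF value: CAD 152107.65; import duty: CAD 5780.09

CIF = EXW price + pre-shipment costs + freight + insurance
CIF = 148988.68 + 1169.54 + 184.67 + 349.82 + 766.61 + 648.33 = 152107.65
Import duty = 152107.65 × 3.8% = 5780.09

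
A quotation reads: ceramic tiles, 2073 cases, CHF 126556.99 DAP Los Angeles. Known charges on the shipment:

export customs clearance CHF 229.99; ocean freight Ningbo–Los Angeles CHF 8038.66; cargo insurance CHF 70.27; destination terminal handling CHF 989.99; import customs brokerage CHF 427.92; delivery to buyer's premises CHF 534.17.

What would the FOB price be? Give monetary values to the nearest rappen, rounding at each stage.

Not relevant to the conversion: export clearance — on the seller under both DAP and FOB; already in the DAP price and stays in the FOB price. brokerage — on the buyer under both terms; not part of either seller's price.
From DAP to FOB, the seller no longer bears: freight, insurance, destination terminal, delivery.
FOB price = 126556.99 − 8038.66 − 70.27 − 989.99 − 534.17 = 116923.90

FOB price: CHF 116923.90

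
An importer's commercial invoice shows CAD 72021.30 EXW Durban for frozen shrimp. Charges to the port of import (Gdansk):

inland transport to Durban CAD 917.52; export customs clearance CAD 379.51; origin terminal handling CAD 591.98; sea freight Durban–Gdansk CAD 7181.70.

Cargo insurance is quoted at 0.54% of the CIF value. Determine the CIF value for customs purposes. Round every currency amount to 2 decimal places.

Let C be the CIF value. C = EXW price + pre-shipment costs + freight + 0.54% × C
C − 0.54% × C = 72021.30 + 917.52 + 379.51 + 591.98 + 7181.70
0.9946 × C = 81092.01
C = 81092.01 / 0.9946 = 81532.28
Insurance premium = 0.54% × 81532.28 = 440.27

CIF value: CAD 81532.28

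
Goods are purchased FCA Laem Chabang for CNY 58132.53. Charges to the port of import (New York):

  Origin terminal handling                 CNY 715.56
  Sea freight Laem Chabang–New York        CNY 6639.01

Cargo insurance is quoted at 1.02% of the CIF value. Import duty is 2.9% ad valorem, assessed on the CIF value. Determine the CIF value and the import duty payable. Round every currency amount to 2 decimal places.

CIF value: CNY 66161.95; import duty: CNY 1918.70

Let C be the CIF value. C = FCA price + pre-shipment costs + freight + 1.02% × C
C − 1.02% × C = 58132.53 + 715.56 + 6639.01
0.9898 × C = 65487.10
C = 65487.10 / 0.9898 = 66161.95
Insurance premium = 1.02% × 66161.95 = 674.85
Import duty = 66161.95 × 2.9% = 1918.70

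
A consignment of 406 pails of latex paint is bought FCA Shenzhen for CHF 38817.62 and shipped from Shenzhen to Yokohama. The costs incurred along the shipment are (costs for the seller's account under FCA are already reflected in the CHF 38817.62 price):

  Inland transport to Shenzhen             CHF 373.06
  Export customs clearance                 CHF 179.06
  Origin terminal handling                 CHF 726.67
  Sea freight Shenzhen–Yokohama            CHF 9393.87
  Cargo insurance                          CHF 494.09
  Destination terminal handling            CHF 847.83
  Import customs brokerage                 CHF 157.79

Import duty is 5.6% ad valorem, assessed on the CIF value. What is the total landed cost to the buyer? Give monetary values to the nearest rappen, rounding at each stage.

FCA: the seller delivers export-cleared goods to the carrier; the buyer bears costs from that point.
Already in the invoice (seller's account under FCA): inland to port, export clearance — exclude.
CIF value = FCA price + origin terminal + freight + insurance = 38817.62 + 726.67 + 9393.87 + 494.09 = 49432.25
Import duty = 49432.25 × 5.6% = 2768.21
Buyer bears: origin terminal 726.67 + freight 9393.87 + insurance 494.09 + destination terminal 847.83 + brokerage 157.79 + duty 2768.21 = 14388.46
Landed cost = invoice 38817.62 + 14388.46 = 53206.08

Total landed cost: CHF 53206.08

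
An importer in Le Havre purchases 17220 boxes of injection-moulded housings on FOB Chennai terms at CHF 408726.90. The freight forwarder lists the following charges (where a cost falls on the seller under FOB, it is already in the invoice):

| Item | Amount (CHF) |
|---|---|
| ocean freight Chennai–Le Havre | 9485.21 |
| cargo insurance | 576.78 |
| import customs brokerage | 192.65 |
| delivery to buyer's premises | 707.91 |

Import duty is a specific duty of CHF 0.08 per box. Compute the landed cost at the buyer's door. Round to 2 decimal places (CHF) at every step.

Total landed cost: CHF 421067.05

FOB: the seller bears costs until goods are on board at the origin port; the buyer bears freight, insurance and all costs thereafter.
CIF value = FOB price + freight + insurance = 408726.90 + 9485.21 + 576.78 = 418788.89
Import duty = 17220 × 0.08 = 1377.60
Buyer bears: freight 9485.21 + insurance 576.78 + brokerage 192.65 + delivery 707.91 + duty 1377.60 = 12340.15
Landed cost = invoice 408726.90 + 12340.15 = 421067.05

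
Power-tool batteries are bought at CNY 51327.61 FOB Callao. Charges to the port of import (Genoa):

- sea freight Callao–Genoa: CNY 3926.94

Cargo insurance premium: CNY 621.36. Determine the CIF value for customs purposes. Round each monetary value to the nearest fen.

CIF value: CNY 55875.91

CIF = FOB price + freight + insurance
CIF = 51327.61 + 3926.94 + 621.36 = 55875.91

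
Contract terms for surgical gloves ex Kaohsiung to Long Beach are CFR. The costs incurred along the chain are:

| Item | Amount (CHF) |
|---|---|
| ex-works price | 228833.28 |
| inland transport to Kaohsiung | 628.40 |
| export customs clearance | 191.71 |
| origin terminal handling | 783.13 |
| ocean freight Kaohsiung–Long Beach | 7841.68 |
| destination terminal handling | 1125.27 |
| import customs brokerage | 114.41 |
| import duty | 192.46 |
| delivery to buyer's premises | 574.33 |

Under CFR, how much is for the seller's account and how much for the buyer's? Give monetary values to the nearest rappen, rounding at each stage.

Seller: CHF 238278.20; buyer: CHF 2006.47

CFR: the seller pays costs through ocean freight to the destination port, but not insurance.
Seller's account: goods 228833.28 + inland to port 628.40 + export clearance 191.71 + origin terminal 783.13 + freight 7841.68 = 238278.20
Buyer's account: destination terminal 1125.27 + brokerage 114.41 + duty 192.46 + delivery 574.33 = 2006.47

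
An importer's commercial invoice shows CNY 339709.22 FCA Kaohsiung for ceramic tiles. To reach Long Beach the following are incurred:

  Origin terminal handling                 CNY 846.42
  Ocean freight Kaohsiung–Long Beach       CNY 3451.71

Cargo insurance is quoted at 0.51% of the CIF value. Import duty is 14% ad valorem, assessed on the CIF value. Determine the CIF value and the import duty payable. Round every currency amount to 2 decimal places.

CIF value: CNY 345770.78; import duty: CNY 48407.91

Let C be the CIF value. C = FCA price + pre-shipment costs + freight + 0.51% × C
C − 0.51% × C = 339709.22 + 846.42 + 3451.71
0.9949 × C = 344007.35
C = 344007.35 / 0.9949 = 345770.78
Insurance premium = 0.51% × 345770.78 = 1763.43
Import duty = 345770.78 × 14% = 48407.91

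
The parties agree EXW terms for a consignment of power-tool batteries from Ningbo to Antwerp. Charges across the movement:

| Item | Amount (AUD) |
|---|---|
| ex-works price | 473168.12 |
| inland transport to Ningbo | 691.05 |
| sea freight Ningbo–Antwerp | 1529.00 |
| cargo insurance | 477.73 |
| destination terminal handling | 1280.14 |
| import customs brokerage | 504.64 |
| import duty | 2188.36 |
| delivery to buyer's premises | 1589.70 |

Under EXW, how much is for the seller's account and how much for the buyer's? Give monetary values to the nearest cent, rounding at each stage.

EXW: the seller makes goods available at their premises; the buyer bears all onward costs.
Seller's account: goods 473168.12 = 473168.12
Buyer's account: inland to port 691.05 + freight 1529.00 + insurance 477.73 + destination terminal 1280.14 + brokerage 504.64 + duty 2188.36 + delivery 1589.70 = 8260.62

Seller: AUD 473168.12; buyer: AUD 8260.62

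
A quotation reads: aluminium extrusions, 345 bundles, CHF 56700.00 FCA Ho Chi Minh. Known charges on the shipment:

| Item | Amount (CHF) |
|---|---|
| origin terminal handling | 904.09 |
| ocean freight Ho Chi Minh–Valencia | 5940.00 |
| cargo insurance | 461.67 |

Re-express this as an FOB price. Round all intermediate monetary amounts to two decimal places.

FOB price: CHF 57604.09

Not relevant to the conversion: freight, insurance — on the buyer under both terms; not part of either seller's price.
From FCA to FOB, the seller additionally bears: origin terminal.
FOB price = 56700.00 + 904.09 = 57604.09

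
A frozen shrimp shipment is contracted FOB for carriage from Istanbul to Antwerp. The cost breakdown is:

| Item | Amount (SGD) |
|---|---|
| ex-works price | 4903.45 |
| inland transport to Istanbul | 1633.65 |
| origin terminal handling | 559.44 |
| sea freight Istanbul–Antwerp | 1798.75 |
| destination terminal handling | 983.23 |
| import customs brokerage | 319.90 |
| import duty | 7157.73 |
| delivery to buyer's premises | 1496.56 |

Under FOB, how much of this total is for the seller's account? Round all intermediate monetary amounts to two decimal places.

Seller's account: SGD 7096.54

FOB: the seller bears costs until goods are on board at the origin port; the buyer bears freight, insurance and all costs thereafter.
Seller's account: goods 4903.45 + inland to port 1633.65 + origin terminal 559.44 = 7096.54
Buyer's account: freight 1798.75 + destination terminal 983.23 + brokerage 319.90 + duty 7157.73 + delivery 1496.56 = 11756.17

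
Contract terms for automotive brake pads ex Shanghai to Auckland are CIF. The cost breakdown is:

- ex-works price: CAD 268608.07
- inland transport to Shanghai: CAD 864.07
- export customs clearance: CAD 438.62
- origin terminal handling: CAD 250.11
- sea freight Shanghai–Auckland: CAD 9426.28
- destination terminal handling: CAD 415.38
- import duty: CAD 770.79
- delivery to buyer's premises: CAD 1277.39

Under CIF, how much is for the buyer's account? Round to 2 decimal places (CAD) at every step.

Buyer's account: CAD 2463.56

CIF: the seller pays costs through ocean freight and marine insurance to the destination port.
Seller's account: goods 268608.07 + inland to port 864.07 + export clearance 438.62 + origin terminal 250.11 + freight 9426.28 = 279587.15
Buyer's account: destination terminal 415.38 + duty 770.79 + delivery 1277.39 = 2463.56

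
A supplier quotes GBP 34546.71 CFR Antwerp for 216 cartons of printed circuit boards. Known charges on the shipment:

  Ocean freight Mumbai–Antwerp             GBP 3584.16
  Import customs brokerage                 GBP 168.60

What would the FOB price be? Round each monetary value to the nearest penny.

Not relevant to the conversion: brokerage — on the buyer under both terms; not part of either seller's price.
From CFR to FOB, the seller no longer bears: freight.
FOB price = 34546.71 − 3584.16 = 30962.55

FOB price: GBP 30962.55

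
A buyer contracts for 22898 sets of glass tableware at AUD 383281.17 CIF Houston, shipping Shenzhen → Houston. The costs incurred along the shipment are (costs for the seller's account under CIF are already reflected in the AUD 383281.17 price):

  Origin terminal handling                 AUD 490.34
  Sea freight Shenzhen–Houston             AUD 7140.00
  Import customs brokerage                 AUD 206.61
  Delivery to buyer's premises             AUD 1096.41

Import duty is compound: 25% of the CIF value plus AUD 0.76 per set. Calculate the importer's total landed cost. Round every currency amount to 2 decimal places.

CIF: the seller pays costs through ocean freight and marine insurance to the destination port.
Already in the invoice (seller's account under CIF): origin terminal, freight — exclude.
The CIF price already equals the CIF value: 383281.17
Ad valorem component: 383281.17 × 25% = 95820.29
Specific component: 22898 × 0.76 = 17402.48
Import duty = 95820.29 + 17402.48 = 113222.77
Buyer bears: brokerage 206.61 + delivery 1096.41 + duty 113222.77 = 114525.79
Landed cost = invoice 383281.17 + 114525.79 = 497806.96

Total landed cost: AUD 497806.96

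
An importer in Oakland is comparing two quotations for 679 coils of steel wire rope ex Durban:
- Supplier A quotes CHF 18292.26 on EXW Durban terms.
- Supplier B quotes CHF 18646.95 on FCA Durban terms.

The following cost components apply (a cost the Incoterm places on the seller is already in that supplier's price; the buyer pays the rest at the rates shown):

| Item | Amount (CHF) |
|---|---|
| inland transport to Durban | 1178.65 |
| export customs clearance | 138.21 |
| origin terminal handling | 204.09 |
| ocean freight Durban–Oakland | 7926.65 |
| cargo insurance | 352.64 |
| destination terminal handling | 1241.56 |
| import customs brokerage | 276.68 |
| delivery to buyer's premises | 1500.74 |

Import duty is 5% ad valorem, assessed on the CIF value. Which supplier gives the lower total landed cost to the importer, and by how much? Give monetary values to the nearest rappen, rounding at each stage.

Supplier B is cheaper by CHF 1010.28

Supplier A (EXW):
CIF value = EXW price + inland to port + export clearance + origin terminal + freight + insurance = 18292.26 + 1178.65 + 138.21 + 204.09 + 7926.65 + 352.64 = 28092.50
Import duty = 28092.50 × 5% = 1404.63
Buyer bears (A): 1178.65 + 138.21 + 204.09 + 7926.65 + 352.64 + 1241.56 + 276.68 + 1500.74 = 12819.22
Landed cost (A) = invoice 18292.26 + 12819.22 + duty 1404.63 = 32516.11
Supplier B (FCA):
CIF value = FCA price + origin terminal + freight + insurance = 18646.95 + 204.09 + 7926.65 + 352.64 = 27130.33
Import duty = 27130.33 × 5% = 1356.52
Buyer bears (B): 204.09 + 7926.65 + 352.64 + 1241.56 + 276.68 + 1500.74 = 11502.36
Landed cost (B) = invoice 18646.95 + 11502.36 + duty 1356.52 = 31505.83
Difference = |32516.11 − 31505.83| = 1010.28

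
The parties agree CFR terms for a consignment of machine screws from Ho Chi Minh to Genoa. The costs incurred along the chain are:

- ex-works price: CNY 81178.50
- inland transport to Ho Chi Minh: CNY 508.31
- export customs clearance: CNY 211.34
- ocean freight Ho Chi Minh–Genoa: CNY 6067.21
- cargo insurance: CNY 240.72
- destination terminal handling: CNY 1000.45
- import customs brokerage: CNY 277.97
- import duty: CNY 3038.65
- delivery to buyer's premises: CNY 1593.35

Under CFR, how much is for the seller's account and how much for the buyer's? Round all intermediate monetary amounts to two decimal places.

Seller: CNY 87965.36; buyer: CNY 6151.14

CFR: the seller pays costs through ocean freight to the destination port, but not insurance.
Seller's account: goods 81178.50 + inland to port 508.31 + export clearance 211.34 + freight 6067.21 = 87965.36
Buyer's account: insurance 240.72 + destination terminal 1000.45 + brokerage 277.97 + duty 3038.65 + delivery 1593.35 = 6151.14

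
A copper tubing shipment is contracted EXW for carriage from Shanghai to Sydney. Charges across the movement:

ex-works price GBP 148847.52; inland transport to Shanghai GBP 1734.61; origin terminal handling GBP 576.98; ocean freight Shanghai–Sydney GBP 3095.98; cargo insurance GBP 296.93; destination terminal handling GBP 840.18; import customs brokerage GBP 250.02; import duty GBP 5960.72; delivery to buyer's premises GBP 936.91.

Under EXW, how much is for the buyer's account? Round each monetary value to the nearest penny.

EXW: the seller makes goods available at their premises; the buyer bears all onward costs.
Seller's account: goods 148847.52 = 148847.52
Buyer's account: inland to port 1734.61 + origin terminal 576.98 + freight 3095.98 + insurance 296.93 + destination terminal 840.18 + brokerage 250.02 + duty 5960.72 + delivery 936.91 = 13692.33

Buyer's account: GBP 13692.33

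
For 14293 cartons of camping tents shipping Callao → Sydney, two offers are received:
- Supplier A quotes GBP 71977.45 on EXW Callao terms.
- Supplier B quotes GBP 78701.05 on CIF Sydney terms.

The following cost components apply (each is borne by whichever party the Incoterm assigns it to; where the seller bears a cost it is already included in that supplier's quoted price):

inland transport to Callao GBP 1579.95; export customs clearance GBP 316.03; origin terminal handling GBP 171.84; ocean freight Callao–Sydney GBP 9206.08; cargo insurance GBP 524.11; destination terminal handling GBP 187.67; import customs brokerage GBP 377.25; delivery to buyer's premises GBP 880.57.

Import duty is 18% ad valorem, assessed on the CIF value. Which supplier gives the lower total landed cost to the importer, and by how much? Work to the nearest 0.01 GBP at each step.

Supplier B is cheaper by GBP 5987.80

Supplier A (EXW):
CIF value = EXW price + inland to port + export clearance + origin terminal + freight + insurance = 71977.45 + 1579.95 + 316.03 + 171.84 + 9206.08 + 524.11 = 83775.46
Import duty = 83775.46 × 18% = 15079.58
Buyer bears (A): 1579.95 + 316.03 + 171.84 + 9206.08 + 524.11 + 187.67 + 377.25 + 880.57 = 13243.50
Landed cost (A) = invoice 71977.45 + 13243.50 + duty 15079.58 = 100300.53
Supplier B (CIF):
The CIF price already equals the CIF value: 78701.05
Import duty = 78701.05 × 18% = 14166.19
Buyer bears (B): 187.67 + 377.25 + 880.57 = 1445.49
Landed cost (B) = invoice 78701.05 + 1445.49 + duty 14166.19 = 94312.73
Difference = |100300.53 − 94312.73| = 5987.80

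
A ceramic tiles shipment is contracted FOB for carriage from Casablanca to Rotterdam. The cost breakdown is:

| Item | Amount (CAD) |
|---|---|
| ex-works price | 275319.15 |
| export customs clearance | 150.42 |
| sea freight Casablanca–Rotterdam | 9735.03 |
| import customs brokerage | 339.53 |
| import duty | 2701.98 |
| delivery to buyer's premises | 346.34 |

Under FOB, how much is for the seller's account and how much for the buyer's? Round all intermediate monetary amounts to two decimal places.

FOB: the seller bears costs until goods are on board at the origin port; the buyer bears freight, insurance and all costs thereafter.
Seller's account: goods 275319.15 + export clearance 150.42 = 275469.57
Buyer's account: freight 9735.03 + brokerage 339.53 + duty 2701.98 + delivery 346.34 = 13122.88

Seller: CAD 275469.57; buyer: CAD 13122.88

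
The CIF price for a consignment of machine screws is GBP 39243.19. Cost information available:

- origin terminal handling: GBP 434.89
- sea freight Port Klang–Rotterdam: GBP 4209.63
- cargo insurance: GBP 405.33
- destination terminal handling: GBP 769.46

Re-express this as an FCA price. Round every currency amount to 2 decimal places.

FCA price: GBP 34193.34

Not relevant to the conversion: destination terminal — on the buyer under both terms; not part of either seller's price.
From CIF to FCA, the seller no longer bears: origin terminal, freight, insurance.
FCA price = 39243.19 − 434.89 − 4209.63 − 405.33 = 34193.34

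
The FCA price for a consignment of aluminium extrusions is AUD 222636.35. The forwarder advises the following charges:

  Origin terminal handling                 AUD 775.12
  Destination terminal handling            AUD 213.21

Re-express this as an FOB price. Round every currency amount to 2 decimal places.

Not relevant to the conversion: destination terminal — on the buyer under both terms; not part of either seller's price.
From FCA to FOB, the seller additionally bears: origin terminal.
FOB price = 222636.35 + 775.12 = 223411.47

FOB price: AUD 223411.47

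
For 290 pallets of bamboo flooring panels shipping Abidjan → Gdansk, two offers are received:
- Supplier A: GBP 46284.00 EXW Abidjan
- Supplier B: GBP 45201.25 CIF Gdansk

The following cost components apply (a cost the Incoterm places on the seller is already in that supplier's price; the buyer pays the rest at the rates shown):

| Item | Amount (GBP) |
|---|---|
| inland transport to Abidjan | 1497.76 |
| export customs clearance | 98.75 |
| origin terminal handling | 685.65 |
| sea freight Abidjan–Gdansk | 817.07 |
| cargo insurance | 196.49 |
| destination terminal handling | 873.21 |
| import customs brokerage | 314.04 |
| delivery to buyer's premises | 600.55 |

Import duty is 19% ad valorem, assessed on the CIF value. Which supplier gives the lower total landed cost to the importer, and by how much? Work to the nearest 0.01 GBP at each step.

Supplier B is cheaper by GBP 5210.38

Supplier A (EXW):
CIF value = EXW price + inland to port + export clearance + origin terminal + freight + insurance = 46284.00 + 1497.76 + 98.75 + 685.65 + 817.07 + 196.49 = 49579.72
Import duty = 49579.72 × 19% = 9420.15
Buyer bears (A): 1497.76 + 98.75 + 685.65 + 817.07 + 196.49 + 873.21 + 314.04 + 600.55 = 5083.52
Landed cost (A) = invoice 46284.00 + 5083.52 + duty 9420.15 = 60787.67
Supplier B (CIF):
The CIF price already equals the CIF value: 45201.25
Import duty = 45201.25 × 19% = 8588.24
Buyer bears (B): 873.21 + 314.04 + 600.55 = 1787.80
Landed cost (B) = invoice 45201.25 + 1787.80 + duty 8588.24 = 55577.29
Difference = |60787.67 − 55577.29| = 5210.38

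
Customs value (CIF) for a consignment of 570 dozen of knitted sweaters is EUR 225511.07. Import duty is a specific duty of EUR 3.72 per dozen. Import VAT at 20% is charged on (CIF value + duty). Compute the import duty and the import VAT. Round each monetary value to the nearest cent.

Import duty: EUR 2120.40; import VAT: EUR 45526.29

Import duty = 570 × 3.72 = 2120.40
VAT base = CIF + duty = 225511.07 + 2120.40 = 227631.47
Import VAT = 227631.47 × 20% = 45526.29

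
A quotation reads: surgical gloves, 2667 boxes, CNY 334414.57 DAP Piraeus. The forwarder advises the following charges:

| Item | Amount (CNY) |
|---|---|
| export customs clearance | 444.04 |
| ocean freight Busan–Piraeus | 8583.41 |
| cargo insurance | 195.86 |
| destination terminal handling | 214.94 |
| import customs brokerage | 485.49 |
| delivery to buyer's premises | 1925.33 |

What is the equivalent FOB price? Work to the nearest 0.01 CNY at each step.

FOB price: CNY 323495.03

Not relevant to the conversion: export clearance — on the seller under both DAP and FOB; already in the DAP price and stays in the FOB price. brokerage — on the buyer under both terms; not part of either seller's price.
From DAP to FOB, the seller no longer bears: freight, insurance, destination terminal, delivery.
FOB price = 334414.57 − 8583.41 − 195.86 − 214.94 − 1925.33 = 323495.03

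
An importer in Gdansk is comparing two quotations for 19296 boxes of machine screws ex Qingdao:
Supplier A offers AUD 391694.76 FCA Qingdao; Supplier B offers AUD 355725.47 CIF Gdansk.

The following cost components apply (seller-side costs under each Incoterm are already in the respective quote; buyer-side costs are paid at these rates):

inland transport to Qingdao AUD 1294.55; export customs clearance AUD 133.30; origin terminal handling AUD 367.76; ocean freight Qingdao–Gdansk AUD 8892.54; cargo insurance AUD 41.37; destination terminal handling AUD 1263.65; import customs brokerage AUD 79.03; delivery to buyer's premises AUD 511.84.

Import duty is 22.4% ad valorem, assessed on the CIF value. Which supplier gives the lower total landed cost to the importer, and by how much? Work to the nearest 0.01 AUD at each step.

Supplier A (FCA):
CIF value = FCA price + origin terminal + freight + insurance = 391694.76 + 367.76 + 8892.54 + 41.37 = 400996.43
Import duty = 400996.43 × 22.4% = 89823.20
Buyer bears (A): 367.76 + 8892.54 + 41.37 + 1263.65 + 79.03 + 511.84 = 11156.19
Landed cost (A) = invoice 391694.76 + 11156.19 + duty 89823.20 = 492674.15
Supplier B (CIF):
The CIF price already equals the CIF value: 355725.47
Import duty = 355725.47 × 22.4% = 79682.51
Buyer bears (B): 1263.65 + 79.03 + 511.84 = 1854.52
Landed cost (B) = invoice 355725.47 + 1854.52 + duty 79682.51 = 437262.50
Difference = |492674.15 − 437262.50| = 55411.65

Supplier B is cheaper by AUD 55411.65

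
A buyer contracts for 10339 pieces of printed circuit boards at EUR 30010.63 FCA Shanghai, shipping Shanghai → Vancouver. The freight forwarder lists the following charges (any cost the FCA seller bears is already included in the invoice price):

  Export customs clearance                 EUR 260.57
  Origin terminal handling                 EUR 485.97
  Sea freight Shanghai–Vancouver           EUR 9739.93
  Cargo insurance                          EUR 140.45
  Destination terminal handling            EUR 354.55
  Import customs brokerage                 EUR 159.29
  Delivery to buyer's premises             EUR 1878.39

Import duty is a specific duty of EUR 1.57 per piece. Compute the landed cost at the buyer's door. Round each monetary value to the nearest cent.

FCA: the seller delivers export-cleared goods to the carrier; the buyer bears costs from that point.
Already in the invoice (seller's account under FCA): export clearance — exclude.
CIF value = FCA price + origin terminal + freight + insurance = 30010.63 + 485.97 + 9739.93 + 140.45 = 40376.98
Import duty = 10339 × 1.57 = 16232.23
Buyer bears: origin terminal 485.97 + freight 9739.93 + insurance 140.45 + destination terminal 354.55 + brokerage 159.29 + delivery 1878.39 + duty 16232.23 = 28990.81
Landed cost = invoice 30010.63 + 28990.81 = 59001.44

Total landed cost: EUR 59001.44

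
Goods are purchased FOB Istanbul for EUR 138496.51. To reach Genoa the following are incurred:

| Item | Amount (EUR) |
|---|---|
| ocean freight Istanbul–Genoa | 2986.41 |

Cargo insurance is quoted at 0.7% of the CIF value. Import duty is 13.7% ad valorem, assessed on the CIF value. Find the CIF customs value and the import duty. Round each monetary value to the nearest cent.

Let C be the CIF value. C = FOB price + freight + 0.7% × C
C − 0.7% × C = 138496.51 + 2986.41
0.993 × C = 141482.92
C = 141482.92 / 0.993 = 142480.28
Insurance premium = 0.7% × 142480.28 = 997.36
Import duty = 142480.28 × 13.7% = 19519.80

CIF value: EUR 142480.28; import duty: EUR 19519.80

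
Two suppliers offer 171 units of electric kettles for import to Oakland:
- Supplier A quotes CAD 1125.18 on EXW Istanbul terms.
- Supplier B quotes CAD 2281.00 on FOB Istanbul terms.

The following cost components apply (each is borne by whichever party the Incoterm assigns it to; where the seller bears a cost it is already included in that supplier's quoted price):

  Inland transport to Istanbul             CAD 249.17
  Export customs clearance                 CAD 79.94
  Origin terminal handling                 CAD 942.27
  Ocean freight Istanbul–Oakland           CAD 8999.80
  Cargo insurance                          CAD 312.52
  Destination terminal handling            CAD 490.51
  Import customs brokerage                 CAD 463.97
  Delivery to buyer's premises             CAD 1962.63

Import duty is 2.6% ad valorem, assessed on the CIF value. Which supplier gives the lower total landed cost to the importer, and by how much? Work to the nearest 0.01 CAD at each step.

Supplier B is cheaper by CAD 118.56

Supplier A (EXW):
CIF value = EXW price + inland to port + export clearance + origin terminal + freight + insurance = 1125.18 + 249.17 + 79.94 + 942.27 + 8999.80 + 312.52 = 11708.88
Import duty = 11708.88 × 2.6% = 304.43
Buyer bears (A): 249.17 + 79.94 + 942.27 + 8999.80 + 312.52 + 490.51 + 463.97 + 1962.63 = 13500.81
Landed cost (A) = invoice 1125.18 + 13500.81 + duty 304.43 = 14930.42
Supplier B (FOB):
CIF value = FOB price + freight + insurance = 2281.00 + 8999.80 + 312.52 = 11593.32
Import duty = 11593.32 × 2.6% = 301.43
Buyer bears (B): 8999.80 + 312.52 + 490.51 + 463.97 + 1962.63 = 12229.43
Landed cost (B) = invoice 2281.00 + 12229.43 + duty 301.43 = 14811.86
Difference = |14930.42 − 14811.86| = 118.56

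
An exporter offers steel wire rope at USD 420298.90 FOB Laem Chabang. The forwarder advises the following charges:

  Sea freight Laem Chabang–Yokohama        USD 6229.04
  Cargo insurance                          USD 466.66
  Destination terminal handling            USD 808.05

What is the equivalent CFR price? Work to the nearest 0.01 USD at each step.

CFR price: USD 426527.94

Not relevant to the conversion: insurance, destination terminal — on the buyer under both terms; not part of either seller's price.
From FOB to CFR, the seller additionally bears: freight.
CFR price = 420298.90 + 6229.04 = 426527.94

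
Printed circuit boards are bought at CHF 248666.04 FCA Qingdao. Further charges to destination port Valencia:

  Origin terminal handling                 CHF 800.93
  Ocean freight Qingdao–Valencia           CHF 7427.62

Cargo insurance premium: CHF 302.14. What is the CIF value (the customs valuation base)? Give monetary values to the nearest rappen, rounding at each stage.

CIF value: CHF 257196.73

CIF = FCA price + pre-shipment costs + freight + insurance
CIF = 248666.04 + 800.93 + 7427.62 + 302.14 = 257196.73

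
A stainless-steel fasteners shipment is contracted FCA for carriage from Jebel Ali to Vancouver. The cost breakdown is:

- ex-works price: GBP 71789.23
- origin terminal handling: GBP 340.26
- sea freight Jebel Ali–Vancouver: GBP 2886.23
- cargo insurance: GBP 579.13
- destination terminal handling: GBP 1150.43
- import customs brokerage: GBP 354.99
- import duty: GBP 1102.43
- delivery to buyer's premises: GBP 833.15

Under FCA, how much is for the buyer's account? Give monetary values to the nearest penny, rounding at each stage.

FCA: the seller delivers export-cleared goods to the carrier; the buyer bears costs from that point.
Seller's account: goods 71789.23 = 71789.23
Buyer's account: origin terminal 340.26 + freight 2886.23 + insurance 579.13 + destination terminal 1150.43 + brokerage 354.99 + duty 1102.43 + delivery 833.15 = 7246.62

Buyer's account: GBP 7246.62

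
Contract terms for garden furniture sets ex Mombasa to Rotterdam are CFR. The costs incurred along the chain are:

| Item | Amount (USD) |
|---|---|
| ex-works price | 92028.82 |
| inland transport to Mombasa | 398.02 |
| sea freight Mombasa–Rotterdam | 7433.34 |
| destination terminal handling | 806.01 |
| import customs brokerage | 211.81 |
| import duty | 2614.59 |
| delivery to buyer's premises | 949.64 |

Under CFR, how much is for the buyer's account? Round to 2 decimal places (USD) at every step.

Buyer's account: USD 4582.05

CFR: the seller pays costs through ocean freight to the destination port, but not insurance.
Seller's account: goods 92028.82 + inland to port 398.02 + freight 7433.34 = 99860.18
Buyer's account: destination terminal 806.01 + brokerage 211.81 + duty 2614.59 + delivery 949.64 = 4582.05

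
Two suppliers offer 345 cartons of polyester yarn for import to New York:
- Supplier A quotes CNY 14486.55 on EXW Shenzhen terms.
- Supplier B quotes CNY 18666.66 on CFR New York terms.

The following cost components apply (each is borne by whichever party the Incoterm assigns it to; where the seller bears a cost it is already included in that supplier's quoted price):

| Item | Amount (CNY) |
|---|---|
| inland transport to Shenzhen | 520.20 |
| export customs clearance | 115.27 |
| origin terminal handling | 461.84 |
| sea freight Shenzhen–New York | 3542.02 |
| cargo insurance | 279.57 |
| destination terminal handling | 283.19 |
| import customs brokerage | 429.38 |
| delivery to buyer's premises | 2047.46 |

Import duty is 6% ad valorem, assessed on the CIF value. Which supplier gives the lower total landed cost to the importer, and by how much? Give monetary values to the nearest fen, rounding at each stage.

Supplier A (EXW):
CIF value = EXW price + inland to port + export clearance + origin terminal + freight + insurance = 14486.55 + 520.20 + 115.27 + 461.84 + 3542.02 + 279.57 = 19405.45
Import duty = 19405.45 × 6% = 1164.33
Buyer bears (A): 520.20 + 115.27 + 461.84 + 3542.02 + 279.57 + 283.19 + 429.38 + 2047.46 = 7678.93
Landed cost (A) = invoice 14486.55 + 7678.93 + duty 1164.33 = 23329.81
Supplier B (CFR):
CIF value = CFR price + insurance = 18666.66 + 279.57 = 18946.23
Import duty = 18946.23 × 6% = 1136.77
Buyer bears (B): 279.57 + 283.19 + 429.38 + 2047.46 = 3039.60
Landed cost (B) = invoice 18666.66 + 3039.60 + duty 1136.77 = 22843.03
Difference = |23329.81 − 22843.03| = 486.78

Supplier B is cheaper by CNY 486.78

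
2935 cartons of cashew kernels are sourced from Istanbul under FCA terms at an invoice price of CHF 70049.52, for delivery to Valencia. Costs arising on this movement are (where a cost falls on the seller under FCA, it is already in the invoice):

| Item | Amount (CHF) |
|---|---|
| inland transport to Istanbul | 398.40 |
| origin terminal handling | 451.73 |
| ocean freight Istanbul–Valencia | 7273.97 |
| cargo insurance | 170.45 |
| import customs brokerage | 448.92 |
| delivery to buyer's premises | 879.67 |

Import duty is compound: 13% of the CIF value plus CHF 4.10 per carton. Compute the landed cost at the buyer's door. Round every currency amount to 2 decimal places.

FCA: the seller delivers export-cleared goods to the carrier; the buyer bears costs from that point.
Already in the invoice (seller's account under FCA): inland to port — exclude.
CIF value = FCA price + origin terminal + freight + insurance = 70049.52 + 451.73 + 7273.97 + 170.45 = 77945.67
Ad valorem component: 77945.67 × 13% = 10132.94
Specific component: 2935 × 4.10 = 12033.50
Import duty = 10132.94 + 12033.50 = 22166.44
Buyer bears: origin terminal 451.73 + freight 7273.97 + insurance 170.45 + brokerage 448.92 + delivery 879.67 + duty 22166.44 = 31391.18
Landed cost = invoice 70049.52 + 31391.18 = 101440.70

Total landed cost: CHF 101440.70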